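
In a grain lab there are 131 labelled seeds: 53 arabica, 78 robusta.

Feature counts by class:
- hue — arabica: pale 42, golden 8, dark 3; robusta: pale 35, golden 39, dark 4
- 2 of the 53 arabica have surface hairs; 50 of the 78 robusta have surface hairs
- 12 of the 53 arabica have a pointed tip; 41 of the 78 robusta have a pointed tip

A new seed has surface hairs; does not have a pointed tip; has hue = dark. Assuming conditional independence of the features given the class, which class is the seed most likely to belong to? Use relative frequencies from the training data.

arabica: (53/131) × (3/53) × (2/53) × (41/53) ≈ 0.000668516
robusta: (78/131) × (4/78) × (50/78) × (37/78) ≈ 0.00928477
Highest score → robusta.

robusta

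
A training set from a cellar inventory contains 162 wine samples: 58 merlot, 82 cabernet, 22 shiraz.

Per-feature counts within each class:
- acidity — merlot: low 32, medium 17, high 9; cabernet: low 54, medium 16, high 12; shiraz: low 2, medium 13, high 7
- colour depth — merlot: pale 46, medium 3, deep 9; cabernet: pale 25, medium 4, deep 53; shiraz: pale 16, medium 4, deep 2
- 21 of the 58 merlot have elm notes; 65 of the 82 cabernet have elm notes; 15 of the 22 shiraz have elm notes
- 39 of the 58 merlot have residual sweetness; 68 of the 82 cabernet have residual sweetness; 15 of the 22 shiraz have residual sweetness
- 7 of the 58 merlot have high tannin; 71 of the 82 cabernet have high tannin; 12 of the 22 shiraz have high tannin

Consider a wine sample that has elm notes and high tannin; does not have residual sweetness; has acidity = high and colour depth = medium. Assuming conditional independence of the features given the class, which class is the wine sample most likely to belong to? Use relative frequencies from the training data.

merlot: (58/162) × (9/58) × (3/58) × (21/58) × (19/58) × (7/58) ≈ 0.0000411346
cabernet: (82/162) × (12/82) × (4/82) × (65/82) × (14/82) × (71/82) ≈ 0.000423419
shiraz: (22/162) × (7/22) × (4/22) × (15/22) × (7/22) × (12/22) ≈ 0.000929657
Highest score → shiraz.

shiraz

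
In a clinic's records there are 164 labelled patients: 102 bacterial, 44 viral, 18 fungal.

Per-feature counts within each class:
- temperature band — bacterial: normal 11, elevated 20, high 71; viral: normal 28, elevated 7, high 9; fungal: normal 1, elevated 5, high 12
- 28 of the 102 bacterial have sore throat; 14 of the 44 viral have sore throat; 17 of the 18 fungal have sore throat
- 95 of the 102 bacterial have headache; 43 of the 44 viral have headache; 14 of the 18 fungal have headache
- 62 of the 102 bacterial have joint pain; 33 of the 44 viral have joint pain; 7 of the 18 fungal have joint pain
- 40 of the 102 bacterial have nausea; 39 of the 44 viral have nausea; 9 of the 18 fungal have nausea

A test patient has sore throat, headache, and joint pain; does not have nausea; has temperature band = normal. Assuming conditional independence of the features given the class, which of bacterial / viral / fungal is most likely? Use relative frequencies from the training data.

bacterial

bacterial: (102/164) × (11/102) × (28/102) × (95/102) × (62/102) × (62/102) ≈ 0.00633597
viral: (44/164) × (28/44) × (14/44) × (43/44) × (33/44) × (5/44) ≈ 0.00452464
fungal: (18/164) × (1/18) × (17/18) × (14/18) × (7/18) × (9/18) ≈ 0.000870931
Highest score → bacterial.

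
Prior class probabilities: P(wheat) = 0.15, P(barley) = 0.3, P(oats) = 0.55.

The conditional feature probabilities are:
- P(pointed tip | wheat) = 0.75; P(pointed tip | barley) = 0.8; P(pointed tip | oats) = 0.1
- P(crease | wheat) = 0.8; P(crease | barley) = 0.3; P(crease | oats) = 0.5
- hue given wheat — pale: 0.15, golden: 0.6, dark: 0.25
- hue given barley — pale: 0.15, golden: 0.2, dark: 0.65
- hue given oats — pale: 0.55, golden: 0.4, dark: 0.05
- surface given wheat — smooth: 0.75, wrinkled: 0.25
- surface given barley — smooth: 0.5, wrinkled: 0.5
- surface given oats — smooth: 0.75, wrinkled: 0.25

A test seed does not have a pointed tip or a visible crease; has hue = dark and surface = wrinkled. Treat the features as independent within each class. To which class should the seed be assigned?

wheat: 0.15 × (1−0.75) × (1−0.8) × 0.25 × 0.25 = 0.00046875
barley: 0.3 × (1−0.8) × (1−0.3) × 0.65 × 0.5 = 0.01365
oats: 0.55 × (1−0.1) × (1−0.5) × 0.05 × 0.25 = 0.00309375
Highest score → barley.

barley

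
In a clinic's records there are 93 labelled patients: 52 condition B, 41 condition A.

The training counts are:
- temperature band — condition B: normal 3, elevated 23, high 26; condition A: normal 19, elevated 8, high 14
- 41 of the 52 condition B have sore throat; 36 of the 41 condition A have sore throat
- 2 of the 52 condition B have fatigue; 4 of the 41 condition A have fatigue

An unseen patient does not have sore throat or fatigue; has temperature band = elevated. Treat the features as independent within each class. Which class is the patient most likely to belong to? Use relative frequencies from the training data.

condition B

condition B: (52/93) × (23/52) × (11/52) × (50/52) ≈ 0.0503038
condition A: (41/93) × (8/41) × (5/41) × (37/41) ≈ 0.00946697
Highest score → condition B.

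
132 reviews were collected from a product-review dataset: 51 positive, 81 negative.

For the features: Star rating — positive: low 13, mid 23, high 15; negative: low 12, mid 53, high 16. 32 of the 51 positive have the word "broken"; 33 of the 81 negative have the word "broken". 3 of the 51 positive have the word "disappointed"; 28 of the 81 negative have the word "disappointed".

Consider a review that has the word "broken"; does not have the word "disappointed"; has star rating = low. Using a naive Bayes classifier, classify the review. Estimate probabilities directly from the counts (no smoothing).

positive: (51/132) × (13/51) × (32/51) × (48/51) ≈ 0.0581594
negative: (81/132) × (12/81) × (33/81) × (53/81) ≈ 0.0242341
Highest score → positive.

positive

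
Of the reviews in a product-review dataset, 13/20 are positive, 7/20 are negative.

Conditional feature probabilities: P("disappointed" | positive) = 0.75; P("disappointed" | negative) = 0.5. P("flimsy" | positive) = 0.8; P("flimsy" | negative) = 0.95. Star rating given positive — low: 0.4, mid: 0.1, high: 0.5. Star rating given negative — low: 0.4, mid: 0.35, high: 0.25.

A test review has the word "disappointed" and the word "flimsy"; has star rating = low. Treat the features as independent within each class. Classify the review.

positive

positive: 0.65 × 0.75 × 0.8 × 0.4 = 0.156
negative: 0.35 × 0.5 × 0.95 × 0.4 = 0.0665
Highest score → positive.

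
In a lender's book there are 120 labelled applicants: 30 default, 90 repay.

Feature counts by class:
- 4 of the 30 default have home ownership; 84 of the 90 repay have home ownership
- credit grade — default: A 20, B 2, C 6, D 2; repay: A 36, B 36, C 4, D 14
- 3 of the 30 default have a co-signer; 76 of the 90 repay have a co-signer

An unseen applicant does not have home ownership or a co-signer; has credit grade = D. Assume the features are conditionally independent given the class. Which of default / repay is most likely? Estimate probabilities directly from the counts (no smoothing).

default

default: (30/120) × (26/30) × (2/30) × (27/30) = 0.013
repay: (90/120) × (6/90) × (14/90) × (14/90) ≈ 0.00120988
Highest score → default.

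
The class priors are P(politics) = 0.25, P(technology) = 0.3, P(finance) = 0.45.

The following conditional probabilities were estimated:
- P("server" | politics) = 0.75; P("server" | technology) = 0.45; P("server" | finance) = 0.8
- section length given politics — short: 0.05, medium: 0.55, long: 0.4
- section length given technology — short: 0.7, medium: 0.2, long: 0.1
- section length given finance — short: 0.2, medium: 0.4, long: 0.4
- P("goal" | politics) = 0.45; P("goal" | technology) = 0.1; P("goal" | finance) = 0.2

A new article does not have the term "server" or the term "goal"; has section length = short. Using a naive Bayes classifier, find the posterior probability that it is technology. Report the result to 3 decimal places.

0.866

politics: 0.25 × (1−0.75) × 0.05 × (1−0.45) = 0.00171875
technology: 0.3 × (1−0.45) × 0.7 × (1−0.1) = 0.10395
finance: 0.45 × (1−0.8) × 0.2 × (1−0.2) = 0.0144
P(technology | x) = 0.10395 / 0.12006875 ≈ 0.866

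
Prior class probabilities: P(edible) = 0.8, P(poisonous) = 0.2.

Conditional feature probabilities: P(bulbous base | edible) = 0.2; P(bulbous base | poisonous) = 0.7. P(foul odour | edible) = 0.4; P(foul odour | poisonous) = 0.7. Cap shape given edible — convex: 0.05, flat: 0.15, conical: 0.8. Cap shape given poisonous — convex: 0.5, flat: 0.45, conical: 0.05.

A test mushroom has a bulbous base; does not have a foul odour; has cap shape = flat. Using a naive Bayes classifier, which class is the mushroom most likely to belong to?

edible: 0.8 × 0.2 × (1−0.4) × 0.15 = 0.0144
poisonous: 0.2 × 0.7 × (1−0.7) × 0.45 = 0.0189
Highest score → poisonous.

poisonous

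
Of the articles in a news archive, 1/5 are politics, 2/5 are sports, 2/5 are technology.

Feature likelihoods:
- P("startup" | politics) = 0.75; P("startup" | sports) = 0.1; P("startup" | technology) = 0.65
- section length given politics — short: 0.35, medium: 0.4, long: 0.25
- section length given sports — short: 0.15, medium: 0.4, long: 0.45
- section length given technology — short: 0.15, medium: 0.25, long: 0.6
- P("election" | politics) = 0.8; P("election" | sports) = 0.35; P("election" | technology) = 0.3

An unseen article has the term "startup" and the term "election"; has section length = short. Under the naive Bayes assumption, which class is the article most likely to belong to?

politics: 0.2 × 0.75 × 0.35 × 0.8 = 0.042
sports: 0.4 × 0.1 × 0.15 × 0.35 = 0.0021
technology: 0.4 × 0.65 × 0.15 × 0.3 = 0.0117
Highest score → politics.

politics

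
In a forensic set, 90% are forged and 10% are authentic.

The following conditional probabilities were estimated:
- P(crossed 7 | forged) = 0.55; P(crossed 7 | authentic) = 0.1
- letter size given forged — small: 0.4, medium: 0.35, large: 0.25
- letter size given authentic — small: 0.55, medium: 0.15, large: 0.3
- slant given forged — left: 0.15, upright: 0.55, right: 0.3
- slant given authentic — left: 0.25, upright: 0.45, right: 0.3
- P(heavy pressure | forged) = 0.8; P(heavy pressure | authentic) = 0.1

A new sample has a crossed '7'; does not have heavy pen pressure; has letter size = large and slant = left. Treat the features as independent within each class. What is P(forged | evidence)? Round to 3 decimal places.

0.846

forged: 0.9 × 0.55 × 0.25 × 0.15 × (1−0.8) = 0.0037125
authentic: 0.1 × 0.1 × 0.3 × 0.25 × (1−0.1) = 0.000675
P(forged | x) = 0.0037125 / 0.0043875 ≈ 0.846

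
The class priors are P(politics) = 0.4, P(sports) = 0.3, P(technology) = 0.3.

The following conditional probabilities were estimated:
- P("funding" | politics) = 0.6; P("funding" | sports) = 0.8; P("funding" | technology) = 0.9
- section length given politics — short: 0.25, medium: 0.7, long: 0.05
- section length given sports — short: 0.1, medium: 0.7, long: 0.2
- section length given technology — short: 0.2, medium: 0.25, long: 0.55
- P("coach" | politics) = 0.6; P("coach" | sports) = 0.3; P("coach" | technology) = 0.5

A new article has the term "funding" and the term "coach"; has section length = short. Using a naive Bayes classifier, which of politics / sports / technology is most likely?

politics: 0.4 × 0.6 × 0.25 × 0.6 = 0.036
sports: 0.3 × 0.8 × 0.1 × 0.3 = 0.0072
technology: 0.3 × 0.9 × 0.2 × 0.5 = 0.027
Highest score → politics.

politics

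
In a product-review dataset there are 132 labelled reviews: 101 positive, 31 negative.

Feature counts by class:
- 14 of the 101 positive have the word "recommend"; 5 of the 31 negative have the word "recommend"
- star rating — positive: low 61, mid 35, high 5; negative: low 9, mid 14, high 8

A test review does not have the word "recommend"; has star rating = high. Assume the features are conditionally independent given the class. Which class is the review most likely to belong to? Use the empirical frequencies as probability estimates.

positive: (101/132) × (87/101) × (5/101) ≈ 0.0326283
negative: (31/132) × (26/31) × (8/31) ≈ 0.0508309
Highest score → negative.

negative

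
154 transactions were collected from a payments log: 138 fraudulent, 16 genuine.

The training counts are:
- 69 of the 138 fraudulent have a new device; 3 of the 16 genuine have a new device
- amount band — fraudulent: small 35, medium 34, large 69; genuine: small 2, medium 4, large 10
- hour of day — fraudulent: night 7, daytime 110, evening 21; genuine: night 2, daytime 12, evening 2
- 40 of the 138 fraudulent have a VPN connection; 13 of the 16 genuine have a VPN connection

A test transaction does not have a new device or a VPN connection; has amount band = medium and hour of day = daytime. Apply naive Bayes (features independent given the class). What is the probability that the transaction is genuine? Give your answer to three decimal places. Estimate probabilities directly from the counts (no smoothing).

0.045

fraudulent: (138/154) × (69/138) × (34/138) × (110/138) × (98/138) ≈ 0.0624869
genuine: (16/154) × (13/16) × (4/16) × (12/16) × (3/16) ≈ 0.00296774
P(genuine | x) = 0.00296774 / 0.06545464 ≈ 0.045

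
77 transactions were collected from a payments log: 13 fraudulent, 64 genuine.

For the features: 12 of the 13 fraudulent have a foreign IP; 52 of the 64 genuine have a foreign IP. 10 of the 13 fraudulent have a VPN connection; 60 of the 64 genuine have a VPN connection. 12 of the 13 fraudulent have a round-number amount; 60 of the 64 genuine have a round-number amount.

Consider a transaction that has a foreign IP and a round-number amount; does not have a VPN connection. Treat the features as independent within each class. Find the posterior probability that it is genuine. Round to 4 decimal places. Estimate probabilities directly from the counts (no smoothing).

0.5438

fraudulent: (13/77) × (12/13) × (3/13) × (12/13) ≈ 0.0331976
genuine: (64/77) × (52/64) × (4/64) × (60/64) ≈ 0.0395698
P(genuine | x) = 0.0395698 / 0.0727674 ≈ 0.5438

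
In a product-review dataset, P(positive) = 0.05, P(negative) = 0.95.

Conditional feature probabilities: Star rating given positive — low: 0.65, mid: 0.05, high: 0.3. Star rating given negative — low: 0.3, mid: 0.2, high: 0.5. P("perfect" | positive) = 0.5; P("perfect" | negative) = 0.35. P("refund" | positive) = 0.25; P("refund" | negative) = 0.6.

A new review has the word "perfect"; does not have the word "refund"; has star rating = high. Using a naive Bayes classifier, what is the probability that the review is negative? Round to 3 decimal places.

positive: 0.05 × 0.3 × 0.5 × (1−0.25) = 0.005625
negative: 0.95 × 0.5 × 0.35 × (1−0.6) = 0.0665
P(negative | x) = 0.0665 / 0.072125 ≈ 0.922

0.922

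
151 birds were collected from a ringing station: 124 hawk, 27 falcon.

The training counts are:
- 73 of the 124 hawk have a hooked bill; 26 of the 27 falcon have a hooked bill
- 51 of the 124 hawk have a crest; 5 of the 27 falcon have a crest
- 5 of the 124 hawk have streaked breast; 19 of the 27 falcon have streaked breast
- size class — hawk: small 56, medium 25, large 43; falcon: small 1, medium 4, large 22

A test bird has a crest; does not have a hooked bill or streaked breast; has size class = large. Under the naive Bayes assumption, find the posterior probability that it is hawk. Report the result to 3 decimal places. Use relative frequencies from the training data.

hawk: (124/151) × (51/124) × (51/124) × (119/124) × (43/124) ≈ 0.0462289
falcon: (27/151) × (1/27) × (5/27) × (8/27) × (22/27) ≈ 0.000296084
P(hawk | x) = 0.0462289 / 0.046524984 ≈ 0.994

0.994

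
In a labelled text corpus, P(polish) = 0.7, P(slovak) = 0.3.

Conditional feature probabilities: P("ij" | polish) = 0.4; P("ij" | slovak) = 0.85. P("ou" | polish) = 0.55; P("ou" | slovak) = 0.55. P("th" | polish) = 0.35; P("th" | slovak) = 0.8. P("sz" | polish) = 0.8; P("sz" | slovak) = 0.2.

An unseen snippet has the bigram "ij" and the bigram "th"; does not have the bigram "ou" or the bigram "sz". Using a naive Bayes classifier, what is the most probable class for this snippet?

polish: 0.7 × 0.4 × (1−0.55) × 0.35 × (1−0.8) = 0.00882
slovak: 0.3 × 0.85 × (1−0.55) × 0.8 × (1−0.2) = 0.07344
Highest score → slovak.

slovak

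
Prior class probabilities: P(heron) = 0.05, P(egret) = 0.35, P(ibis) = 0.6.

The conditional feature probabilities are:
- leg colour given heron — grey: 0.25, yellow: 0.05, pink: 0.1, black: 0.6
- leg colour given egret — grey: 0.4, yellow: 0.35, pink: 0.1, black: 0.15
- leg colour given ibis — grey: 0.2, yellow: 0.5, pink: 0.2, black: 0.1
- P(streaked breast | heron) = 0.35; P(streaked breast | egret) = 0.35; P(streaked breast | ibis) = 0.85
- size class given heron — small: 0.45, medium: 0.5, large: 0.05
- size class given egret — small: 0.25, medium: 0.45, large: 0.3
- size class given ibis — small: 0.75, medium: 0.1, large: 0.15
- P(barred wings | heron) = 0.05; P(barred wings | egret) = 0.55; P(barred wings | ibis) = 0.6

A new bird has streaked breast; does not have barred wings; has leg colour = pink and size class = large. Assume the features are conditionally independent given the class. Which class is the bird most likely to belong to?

heron: 0.05 × 0.1 × 0.35 × 0.05 × (1−0.05) = 0.000083125
egret: 0.35 × 0.1 × 0.35 × 0.3 × (1−0.55) = 0.00165375
ibis: 0.6 × 0.2 × 0.85 × 0.15 × (1−0.6) = 0.00612
Highest score → ibis.

ibis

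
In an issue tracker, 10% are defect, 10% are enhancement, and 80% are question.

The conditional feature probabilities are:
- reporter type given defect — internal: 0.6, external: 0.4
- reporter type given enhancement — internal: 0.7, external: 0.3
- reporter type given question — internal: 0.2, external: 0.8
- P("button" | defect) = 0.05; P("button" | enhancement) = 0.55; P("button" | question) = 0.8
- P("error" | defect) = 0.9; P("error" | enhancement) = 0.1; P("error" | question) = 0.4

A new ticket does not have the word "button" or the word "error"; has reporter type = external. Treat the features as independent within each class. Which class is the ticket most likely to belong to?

question

defect: 0.1 × 0.4 × (1−0.05) × (1−0.9) = 0.0038
enhancement: 0.1 × 0.3 × (1−0.55) × (1−0.1) = 0.01215
question: 0.8 × 0.8 × (1−0.8) × (1−0.4) = 0.0768
Highest score → question.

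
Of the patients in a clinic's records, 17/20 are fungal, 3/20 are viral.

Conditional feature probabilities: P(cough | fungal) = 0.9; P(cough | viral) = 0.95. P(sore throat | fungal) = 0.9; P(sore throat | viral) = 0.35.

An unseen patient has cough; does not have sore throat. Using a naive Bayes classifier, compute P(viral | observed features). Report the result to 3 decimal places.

0.548

fungal: 0.85 × 0.9 × (1−0.9) = 0.0765
viral: 0.15 × 0.95 × (1−0.35) = 0.092625
P(viral | x) = 0.092625 / 0.169125 ≈ 0.548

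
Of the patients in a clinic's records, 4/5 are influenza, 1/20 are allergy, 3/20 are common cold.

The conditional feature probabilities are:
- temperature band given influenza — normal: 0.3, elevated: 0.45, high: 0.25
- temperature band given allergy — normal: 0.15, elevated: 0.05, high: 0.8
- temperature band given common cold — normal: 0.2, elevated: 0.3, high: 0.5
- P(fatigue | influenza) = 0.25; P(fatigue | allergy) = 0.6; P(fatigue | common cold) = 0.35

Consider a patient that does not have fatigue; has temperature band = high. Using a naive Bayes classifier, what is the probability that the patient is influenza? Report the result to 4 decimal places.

influenza: 0.8 × 0.25 × (1−0.25) = 0.15
allergy: 0.05 × 0.8 × (1−0.6) = 0.016
common cold: 0.15 × 0.5 × (1−0.35) = 0.04875
P(influenza | x) = 0.15 / 0.21475 ≈ 0.6985

0.6985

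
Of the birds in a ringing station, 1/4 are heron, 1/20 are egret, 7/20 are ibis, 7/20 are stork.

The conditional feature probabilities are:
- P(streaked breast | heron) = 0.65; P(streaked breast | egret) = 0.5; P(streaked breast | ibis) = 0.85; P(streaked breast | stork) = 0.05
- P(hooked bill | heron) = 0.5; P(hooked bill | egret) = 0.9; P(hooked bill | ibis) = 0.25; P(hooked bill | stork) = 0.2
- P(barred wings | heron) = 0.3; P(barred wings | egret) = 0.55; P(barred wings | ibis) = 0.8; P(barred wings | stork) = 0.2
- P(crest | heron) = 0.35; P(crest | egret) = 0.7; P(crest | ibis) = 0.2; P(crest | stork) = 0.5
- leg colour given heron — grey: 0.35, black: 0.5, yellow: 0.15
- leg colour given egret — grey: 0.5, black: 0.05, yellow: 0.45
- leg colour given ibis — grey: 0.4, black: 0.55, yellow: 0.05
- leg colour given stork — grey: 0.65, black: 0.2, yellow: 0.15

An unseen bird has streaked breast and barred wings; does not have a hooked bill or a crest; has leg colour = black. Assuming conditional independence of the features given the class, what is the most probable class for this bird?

ibis

heron: 0.25 × 0.65 × (1−0.5) × 0.3 × (1−0.35) × 0.5 = 0.007921875
egret: 0.05 × 0.5 × (1−0.9) × 0.55 × (1−0.7) × 0.05 = 0.000020625
ibis: 0.35 × 0.85 × (1−0.25) × 0.8 × (1−0.2) × 0.55 = 0.07854
stork: 0.35 × 0.05 × (1−0.2) × 0.2 × (1−0.5) × 0.2 = 0.00028
Highest score → ibis.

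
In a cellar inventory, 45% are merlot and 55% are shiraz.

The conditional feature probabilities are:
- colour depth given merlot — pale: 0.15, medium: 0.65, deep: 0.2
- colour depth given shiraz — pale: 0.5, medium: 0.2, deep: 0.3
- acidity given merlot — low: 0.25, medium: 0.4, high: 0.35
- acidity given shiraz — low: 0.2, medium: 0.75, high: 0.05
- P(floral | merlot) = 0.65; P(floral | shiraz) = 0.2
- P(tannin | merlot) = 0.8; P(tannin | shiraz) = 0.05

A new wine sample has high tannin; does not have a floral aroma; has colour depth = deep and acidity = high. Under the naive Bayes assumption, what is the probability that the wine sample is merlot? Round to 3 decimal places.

0.964

merlot: 0.45 × 0.2 × 0.35 × (1−0.65) × 0.8 = 0.00882
shiraz: 0.55 × 0.3 × 0.05 × (1−0.2) × 0.05 = 0.00033
P(merlot | x) = 0.00882 / 0.00915 ≈ 0.964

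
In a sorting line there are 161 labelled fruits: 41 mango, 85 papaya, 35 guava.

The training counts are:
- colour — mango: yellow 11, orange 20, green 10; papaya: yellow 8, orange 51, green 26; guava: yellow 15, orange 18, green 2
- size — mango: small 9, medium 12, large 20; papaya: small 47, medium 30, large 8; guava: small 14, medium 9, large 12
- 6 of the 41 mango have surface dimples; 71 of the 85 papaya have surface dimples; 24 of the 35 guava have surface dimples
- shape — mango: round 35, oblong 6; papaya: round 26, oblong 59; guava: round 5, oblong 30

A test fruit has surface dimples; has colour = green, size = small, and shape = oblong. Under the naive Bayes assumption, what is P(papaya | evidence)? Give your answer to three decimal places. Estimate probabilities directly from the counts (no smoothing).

mango: (41/161) × (10/41) × (9/41) × (6/41) × (6/41) ≈ 0.00029199
papaya: (85/161) × (26/85) × (47/85) × (71/85) × (59/85) ≈ 0.0517725
guava: (35/161) × (2/35) × (14/35) × (24/35) × (30/35) ≈ 0.00292052
P(papaya | x) = 0.0517725 / 0.05498501 ≈ 0.942

0.942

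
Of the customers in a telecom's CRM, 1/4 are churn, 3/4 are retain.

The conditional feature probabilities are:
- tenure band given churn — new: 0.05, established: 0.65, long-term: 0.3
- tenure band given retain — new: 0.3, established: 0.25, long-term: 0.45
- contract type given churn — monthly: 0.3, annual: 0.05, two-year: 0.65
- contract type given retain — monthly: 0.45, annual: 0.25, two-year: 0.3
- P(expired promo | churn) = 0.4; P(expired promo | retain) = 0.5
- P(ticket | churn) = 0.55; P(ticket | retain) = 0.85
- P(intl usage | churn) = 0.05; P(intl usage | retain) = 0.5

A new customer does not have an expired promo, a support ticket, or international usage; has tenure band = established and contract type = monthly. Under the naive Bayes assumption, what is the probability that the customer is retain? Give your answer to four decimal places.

churn: 0.25 × 0.65 × 0.3 × (1−0.4) × (1−0.55) × (1−0.05) = 0.012504375
retain: 0.75 × 0.25 × 0.45 × (1−0.5) × (1−0.85) × (1−0.5) = 0.0031640625
P(retain | x) = 0.0031640625 / 0.0156684375 ≈ 0.2019

0.2019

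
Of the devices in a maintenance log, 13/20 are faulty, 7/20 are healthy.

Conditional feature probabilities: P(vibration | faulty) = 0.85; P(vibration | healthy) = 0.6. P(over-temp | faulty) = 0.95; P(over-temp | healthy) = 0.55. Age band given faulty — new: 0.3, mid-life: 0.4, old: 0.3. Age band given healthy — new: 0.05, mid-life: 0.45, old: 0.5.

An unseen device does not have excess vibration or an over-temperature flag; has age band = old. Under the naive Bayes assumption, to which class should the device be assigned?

faulty: 0.65 × (1−0.85) × (1−0.95) × 0.3 = 0.0014625
healthy: 0.35 × (1−0.6) × (1−0.55) × 0.5 = 0.0315
Highest score → healthy.

healthy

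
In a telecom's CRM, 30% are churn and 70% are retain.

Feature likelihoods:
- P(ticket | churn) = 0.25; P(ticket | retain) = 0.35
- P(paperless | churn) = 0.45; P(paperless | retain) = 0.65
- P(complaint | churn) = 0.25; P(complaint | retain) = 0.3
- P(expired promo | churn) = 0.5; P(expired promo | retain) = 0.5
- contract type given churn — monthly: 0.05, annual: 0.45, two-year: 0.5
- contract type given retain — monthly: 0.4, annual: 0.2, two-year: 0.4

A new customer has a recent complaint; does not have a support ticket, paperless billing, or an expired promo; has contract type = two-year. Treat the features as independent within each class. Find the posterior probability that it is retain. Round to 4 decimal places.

churn: 0.3 × (1−0.25) × (1−0.45) × 0.25 × (1−0.5) × 0.5 = 0.007734375
retain: 0.7 × (1−0.35) × (1−0.65) × 0.3 × (1−0.5) × 0.4 = 0.009555
P(retain | x) = 0.009555 / 0.017289375 ≈ 0.5527

0.5527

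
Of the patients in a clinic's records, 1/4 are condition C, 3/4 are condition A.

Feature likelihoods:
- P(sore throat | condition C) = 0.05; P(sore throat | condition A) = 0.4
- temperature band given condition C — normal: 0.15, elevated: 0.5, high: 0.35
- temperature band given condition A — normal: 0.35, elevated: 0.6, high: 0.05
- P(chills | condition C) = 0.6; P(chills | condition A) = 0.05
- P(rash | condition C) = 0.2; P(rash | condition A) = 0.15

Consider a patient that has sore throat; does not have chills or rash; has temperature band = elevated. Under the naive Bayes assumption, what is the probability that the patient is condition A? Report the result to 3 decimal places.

0.986

condition C: 0.25 × 0.05 × 0.5 × (1−0.6) × (1−0.2) = 0.002
condition A: 0.75 × 0.4 × 0.6 × (1−0.05) × (1−0.15) = 0.14535
P(condition A | x) = 0.14535 / 0.14735 ≈ 0.986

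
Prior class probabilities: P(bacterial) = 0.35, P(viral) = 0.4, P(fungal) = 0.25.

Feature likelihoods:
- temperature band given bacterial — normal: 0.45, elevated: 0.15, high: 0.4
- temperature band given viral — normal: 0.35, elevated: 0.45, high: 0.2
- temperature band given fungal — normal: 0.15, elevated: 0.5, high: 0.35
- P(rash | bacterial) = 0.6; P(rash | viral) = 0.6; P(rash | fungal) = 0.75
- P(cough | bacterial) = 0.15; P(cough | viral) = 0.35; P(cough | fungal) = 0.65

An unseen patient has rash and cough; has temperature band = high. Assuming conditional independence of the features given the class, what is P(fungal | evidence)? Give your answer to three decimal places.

0.592

bacterial: 0.35 × 0.4 × 0.6 × 0.15 = 0.0126
viral: 0.4 × 0.2 × 0.6 × 0.35 = 0.0168
fungal: 0.25 × 0.35 × 0.75 × 0.65 = 0.04265625
P(fungal | x) = 0.04265625 / 0.07205625 ≈ 0.592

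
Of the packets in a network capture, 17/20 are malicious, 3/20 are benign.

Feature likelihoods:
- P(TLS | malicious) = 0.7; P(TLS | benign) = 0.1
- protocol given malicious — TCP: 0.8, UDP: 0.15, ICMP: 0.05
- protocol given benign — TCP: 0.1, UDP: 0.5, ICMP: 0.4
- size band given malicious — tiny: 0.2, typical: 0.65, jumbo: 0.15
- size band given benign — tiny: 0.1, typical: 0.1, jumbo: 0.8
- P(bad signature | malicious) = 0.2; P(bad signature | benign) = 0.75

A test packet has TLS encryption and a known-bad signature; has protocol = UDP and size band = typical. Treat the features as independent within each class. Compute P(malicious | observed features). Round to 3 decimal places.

malicious: 0.85 × 0.7 × 0.15 × 0.65 × 0.2 = 0.0116025
benign: 0.15 × 0.1 × 0.5 × 0.1 × 0.75 = 0.0005625
P(malicious | x) = 0.0116025 / 0.012165 ≈ 0.954

0.954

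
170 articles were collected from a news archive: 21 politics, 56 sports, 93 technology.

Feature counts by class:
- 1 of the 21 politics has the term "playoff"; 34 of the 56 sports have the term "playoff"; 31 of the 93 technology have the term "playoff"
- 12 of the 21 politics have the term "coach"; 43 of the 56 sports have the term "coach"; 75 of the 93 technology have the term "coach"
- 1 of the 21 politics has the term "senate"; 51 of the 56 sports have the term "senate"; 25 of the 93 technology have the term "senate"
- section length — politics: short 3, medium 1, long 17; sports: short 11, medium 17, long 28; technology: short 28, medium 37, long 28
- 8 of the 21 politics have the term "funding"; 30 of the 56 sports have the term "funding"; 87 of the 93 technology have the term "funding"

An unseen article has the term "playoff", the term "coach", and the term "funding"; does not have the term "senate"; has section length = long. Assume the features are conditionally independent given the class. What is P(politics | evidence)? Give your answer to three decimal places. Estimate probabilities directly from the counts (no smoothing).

politics: (21/170) × (1/21) × (12/21) × (20/21) × (17/21) × (8/21) ≈ 0.000987243
sports: (56/170) × (34/56) × (43/56) × (5/56) × (28/56) × (30/56) ≈ 0.00367279
technology: (93/170) × (31/93) × (75/93) × (68/93) × (28/93) × (87/93) ≈ 0.0302851
P(politics | x) = 0.000987243 / 0.034945133 ≈ 0.028

0.028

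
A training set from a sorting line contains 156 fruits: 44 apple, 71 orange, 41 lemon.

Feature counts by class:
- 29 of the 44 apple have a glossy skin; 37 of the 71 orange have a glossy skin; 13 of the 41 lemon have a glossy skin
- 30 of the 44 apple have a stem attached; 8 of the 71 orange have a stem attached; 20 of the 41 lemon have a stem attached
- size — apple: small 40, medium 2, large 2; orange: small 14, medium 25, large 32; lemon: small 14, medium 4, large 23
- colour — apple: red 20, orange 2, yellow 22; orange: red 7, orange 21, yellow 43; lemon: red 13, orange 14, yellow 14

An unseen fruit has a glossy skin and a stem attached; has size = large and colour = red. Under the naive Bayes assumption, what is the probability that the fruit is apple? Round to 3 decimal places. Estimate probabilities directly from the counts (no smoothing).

apple: (44/156) × (29/44) × (30/44) × (2/44) × (20/44) ≈ 0.00261877
orange: (71/156) × (37/71) × (8/71) × (32/71) × (7/71) ≈ 0.00118752
lemon: (41/156) × (13/41) × (20/41) × (23/41) × (13/41) ≈ 0.0072305
P(apple | x) = 0.00261877 / 0.01103679 ≈ 0.237

0.237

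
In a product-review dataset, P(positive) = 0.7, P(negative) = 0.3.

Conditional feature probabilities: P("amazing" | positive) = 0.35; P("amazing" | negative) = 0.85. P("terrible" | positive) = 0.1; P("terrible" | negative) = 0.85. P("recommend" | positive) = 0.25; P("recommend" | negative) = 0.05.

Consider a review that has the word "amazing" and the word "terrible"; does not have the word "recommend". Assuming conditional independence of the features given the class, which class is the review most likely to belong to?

negative

positive: 0.7 × 0.35 × 0.1 × (1−0.25) = 0.018375
negative: 0.3 × 0.85 × 0.85 × (1−0.05) = 0.2059125
Highest score → negative.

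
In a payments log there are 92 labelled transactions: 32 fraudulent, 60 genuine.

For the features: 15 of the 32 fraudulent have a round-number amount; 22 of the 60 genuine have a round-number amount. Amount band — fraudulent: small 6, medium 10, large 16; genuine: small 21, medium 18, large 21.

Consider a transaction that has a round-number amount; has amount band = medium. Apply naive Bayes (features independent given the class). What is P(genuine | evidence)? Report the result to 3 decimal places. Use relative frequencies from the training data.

fraudulent: (32/92) × (15/32) × (10/32) ≈ 0.0509511
genuine: (60/92) × (22/60) × (18/60) ≈ 0.0717391
P(genuine | x) = 0.0717391 / 0.1226902 ≈ 0.585

0.585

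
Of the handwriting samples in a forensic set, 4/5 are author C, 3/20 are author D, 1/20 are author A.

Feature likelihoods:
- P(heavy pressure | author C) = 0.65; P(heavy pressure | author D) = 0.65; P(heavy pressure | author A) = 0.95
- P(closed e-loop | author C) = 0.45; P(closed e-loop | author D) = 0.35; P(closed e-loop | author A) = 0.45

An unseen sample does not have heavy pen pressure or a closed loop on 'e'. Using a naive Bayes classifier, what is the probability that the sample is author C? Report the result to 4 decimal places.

author C: 0.8 × (1−0.65) × (1−0.45) = 0.154
author D: 0.15 × (1−0.65) × (1−0.35) = 0.034125
author A: 0.05 × (1−0.95) × (1−0.45) = 0.001375
P(author C | x) = 0.154 / 0.1895 ≈ 0.8127

0.8127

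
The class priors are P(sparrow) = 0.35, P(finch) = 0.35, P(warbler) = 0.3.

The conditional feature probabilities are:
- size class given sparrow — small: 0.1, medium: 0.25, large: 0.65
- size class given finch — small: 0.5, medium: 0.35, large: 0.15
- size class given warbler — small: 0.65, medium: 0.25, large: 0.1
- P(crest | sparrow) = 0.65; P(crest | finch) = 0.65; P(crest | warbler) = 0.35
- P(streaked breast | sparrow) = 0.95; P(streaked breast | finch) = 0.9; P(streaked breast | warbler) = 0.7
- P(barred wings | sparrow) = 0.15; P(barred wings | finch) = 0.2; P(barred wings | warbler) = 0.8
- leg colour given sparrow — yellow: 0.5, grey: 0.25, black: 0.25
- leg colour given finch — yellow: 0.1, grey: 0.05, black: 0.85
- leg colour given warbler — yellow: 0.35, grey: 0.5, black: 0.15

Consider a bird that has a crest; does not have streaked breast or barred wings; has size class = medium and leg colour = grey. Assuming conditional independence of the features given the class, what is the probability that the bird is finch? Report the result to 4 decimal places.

sparrow: 0.35 × 0.25 × 0.65 × (1−0.95) × (1−0.15) × 0.25 = 0.000604296875
finch: 0.35 × 0.35 × 0.65 × (1−0.9) × (1−0.2) × 0.05 = 0.0003185
warbler: 0.3 × 0.25 × 0.35 × (1−0.7) × (1−0.8) × 0.5 = 0.0007875
P(finch | x) = 0.0003185 / 0.001710296875 ≈ 0.1862

0.1862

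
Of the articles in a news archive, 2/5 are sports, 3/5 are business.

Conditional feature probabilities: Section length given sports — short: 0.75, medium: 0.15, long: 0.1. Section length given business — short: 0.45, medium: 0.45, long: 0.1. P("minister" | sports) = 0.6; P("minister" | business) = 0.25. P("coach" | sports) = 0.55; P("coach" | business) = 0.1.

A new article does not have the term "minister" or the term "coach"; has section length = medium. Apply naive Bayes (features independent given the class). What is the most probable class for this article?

business

sports: 0.4 × 0.15 × (1−0.6) × (1−0.55) = 0.0108
business: 0.6 × 0.45 × (1−0.25) × (1−0.1) = 0.18225
Highest score → business.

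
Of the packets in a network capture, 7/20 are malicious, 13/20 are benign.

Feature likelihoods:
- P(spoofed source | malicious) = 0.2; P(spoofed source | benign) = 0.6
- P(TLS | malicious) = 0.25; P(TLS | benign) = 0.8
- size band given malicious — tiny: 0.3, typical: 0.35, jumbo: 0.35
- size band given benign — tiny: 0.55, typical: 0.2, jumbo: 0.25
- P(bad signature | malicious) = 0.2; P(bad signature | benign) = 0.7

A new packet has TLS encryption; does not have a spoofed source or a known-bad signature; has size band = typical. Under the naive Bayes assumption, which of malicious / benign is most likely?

malicious: 0.35 × (1−0.2) × 0.25 × 0.35 × (1−0.2) = 0.0196
benign: 0.65 × (1−0.6) × 0.8 × 0.2 × (1−0.7) = 0.01248
Highest score → malicious.

malicious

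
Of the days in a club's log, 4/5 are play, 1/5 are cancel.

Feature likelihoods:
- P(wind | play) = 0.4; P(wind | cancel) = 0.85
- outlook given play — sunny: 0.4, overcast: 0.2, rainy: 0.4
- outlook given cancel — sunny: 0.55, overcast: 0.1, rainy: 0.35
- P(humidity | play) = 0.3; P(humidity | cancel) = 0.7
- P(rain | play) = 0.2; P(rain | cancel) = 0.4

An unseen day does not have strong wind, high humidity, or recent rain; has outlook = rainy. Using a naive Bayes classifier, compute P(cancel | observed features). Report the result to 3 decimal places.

play: 0.8 × (1−0.4) × 0.4 × (1−0.3) × (1−0.2) = 0.10752
cancel: 0.2 × (1−0.85) × 0.35 × (1−0.7) × (1−0.4) = 0.00189
P(cancel | x) = 0.00189 / 0.10941 ≈ 0.017

0.017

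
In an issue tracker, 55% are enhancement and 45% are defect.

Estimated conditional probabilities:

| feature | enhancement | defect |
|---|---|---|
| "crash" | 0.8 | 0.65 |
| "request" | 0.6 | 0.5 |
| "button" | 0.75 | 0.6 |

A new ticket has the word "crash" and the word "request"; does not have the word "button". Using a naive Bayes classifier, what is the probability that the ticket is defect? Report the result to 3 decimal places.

0.470

enhancement: 0.55 × 0.8 × 0.6 × (1−0.75) = 0.066
defect: 0.45 × 0.65 × 0.5 × (1−0.6) = 0.0585
P(defect | x) = 0.0585 / 0.1245 ≈ 0.470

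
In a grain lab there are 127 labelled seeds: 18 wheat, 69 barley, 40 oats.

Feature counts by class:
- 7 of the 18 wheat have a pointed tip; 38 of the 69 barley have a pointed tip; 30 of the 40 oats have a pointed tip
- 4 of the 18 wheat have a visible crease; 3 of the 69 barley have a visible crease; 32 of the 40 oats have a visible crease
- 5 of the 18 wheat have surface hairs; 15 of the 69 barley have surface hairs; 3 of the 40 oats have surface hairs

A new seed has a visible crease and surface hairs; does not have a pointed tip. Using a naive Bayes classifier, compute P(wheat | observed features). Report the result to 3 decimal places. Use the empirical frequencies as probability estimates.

wheat: (18/127) × (11/18) × (4/18) × (5/18) ≈ 0.00534655
barley: (69/127) × (31/69) × (3/69) × (15/69) ≈ 0.00230713
oats: (40/127) × (10/40) × (32/40) × (3/40) ≈ 0.00472441
P(wheat | x) = 0.00534655 / 0.01237809 ≈ 0.432

0.432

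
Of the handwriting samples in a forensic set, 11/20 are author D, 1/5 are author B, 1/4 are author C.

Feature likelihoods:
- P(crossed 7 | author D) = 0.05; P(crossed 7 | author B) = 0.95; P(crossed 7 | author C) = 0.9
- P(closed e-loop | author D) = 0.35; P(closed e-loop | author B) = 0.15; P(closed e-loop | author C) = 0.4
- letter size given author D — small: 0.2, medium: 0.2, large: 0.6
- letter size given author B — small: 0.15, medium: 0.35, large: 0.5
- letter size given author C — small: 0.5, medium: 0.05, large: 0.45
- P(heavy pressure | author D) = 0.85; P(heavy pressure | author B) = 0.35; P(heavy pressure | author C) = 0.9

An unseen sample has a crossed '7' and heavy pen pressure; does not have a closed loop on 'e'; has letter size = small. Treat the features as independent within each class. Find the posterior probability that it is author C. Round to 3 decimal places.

author D: 0.55 × 0.05 × (1−0.35) × 0.2 × 0.85 = 0.00303875
author B: 0.2 × 0.95 × (1−0.15) × 0.15 × 0.35 = 0.00847875
author C: 0.25 × 0.9 × (1−0.4) × 0.5 × 0.9 = 0.06075
P(author C | x) = 0.06075 / 0.0722675 ≈ 0.841

0.841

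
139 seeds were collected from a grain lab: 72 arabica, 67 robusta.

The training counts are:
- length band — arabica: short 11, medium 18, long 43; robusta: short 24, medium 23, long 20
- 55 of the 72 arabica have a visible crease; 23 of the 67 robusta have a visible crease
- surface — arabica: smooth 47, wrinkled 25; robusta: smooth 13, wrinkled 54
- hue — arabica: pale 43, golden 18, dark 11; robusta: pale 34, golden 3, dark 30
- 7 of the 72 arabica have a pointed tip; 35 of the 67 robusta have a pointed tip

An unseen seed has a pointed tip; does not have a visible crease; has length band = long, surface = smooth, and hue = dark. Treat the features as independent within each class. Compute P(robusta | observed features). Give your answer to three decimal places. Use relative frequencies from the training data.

0.858

arabica: (72/139) × (43/72) × (17/72) × (47/72) × (11/72) × (7/72) ≈ 0.000708209
robusta: (67/139) × (20/67) × (44/67) × (13/67) × (30/67) × (35/67) ≈ 0.00428846
P(robusta | x) = 0.00428846 / 0.004996669 ≈ 0.858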